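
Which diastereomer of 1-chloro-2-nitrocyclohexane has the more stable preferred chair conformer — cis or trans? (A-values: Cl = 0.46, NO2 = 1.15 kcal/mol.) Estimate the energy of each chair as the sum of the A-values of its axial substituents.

trans

At 1,2 positions (parity opposite): cis → (a,e or e,a); trans → (e,e or a,a).
Best chair for cis: E = 0.46 kcal/mol; best chair for trans: E = 0.00 kcal/mol.
The trans isomer is lower by 0.46 kcal/mol.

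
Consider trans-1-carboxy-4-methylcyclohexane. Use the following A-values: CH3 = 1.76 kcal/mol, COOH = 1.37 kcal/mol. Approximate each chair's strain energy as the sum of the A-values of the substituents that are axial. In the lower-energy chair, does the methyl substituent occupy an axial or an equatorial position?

C1 and C4 have opposite parity, so for the trans isomer the two substituents are e,e in one chair and a,a in the other.
Chair I (methyl axial, carboxyl axial): E = 3.13 kcal/mol.
Chair II (methyl equatorial, carboxyl equatorial): E = 0.00 kcal/mol.
Chair II is the more stable (lower-energy) conformer, and in that chair the methyl group is equatorial.

equatorial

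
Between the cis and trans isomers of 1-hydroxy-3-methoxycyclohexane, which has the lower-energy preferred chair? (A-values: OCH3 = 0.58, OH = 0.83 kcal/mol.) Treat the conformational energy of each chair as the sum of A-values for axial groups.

At 1,3 positions (parity same): cis → (e,e or a,a); trans → (a,e or e,a).
Best chair for cis: E = 0.00 kcal/mol; best chair for trans: E = 0.58 kcal/mol.
The cis isomer is lower by 0.58 kcal/mol.

cis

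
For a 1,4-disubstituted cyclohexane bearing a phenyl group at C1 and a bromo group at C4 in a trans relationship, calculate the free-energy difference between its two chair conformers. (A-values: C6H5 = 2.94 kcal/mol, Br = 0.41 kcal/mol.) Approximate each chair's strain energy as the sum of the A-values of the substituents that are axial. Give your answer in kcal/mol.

3.35 kcal/mol

C1 and C4 have opposite parity, so for the trans isomer the two substituents are e,e in one chair and a,a in the other.
Chair I (phenyl axial, bromo axial): E = 3.35 kcal/mol.
Chair II (phenyl equatorial, bromo equatorial): E = 0.00 kcal/mol.
ΔE = 3.35 − 0.00 = 3.35 kcal/mol; chair II is more stable.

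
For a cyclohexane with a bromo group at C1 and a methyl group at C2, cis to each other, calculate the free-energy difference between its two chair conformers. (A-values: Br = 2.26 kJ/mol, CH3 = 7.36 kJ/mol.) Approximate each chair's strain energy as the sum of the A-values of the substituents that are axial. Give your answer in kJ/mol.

5.10 kJ/mol

C1 and C2 have opposite parity, so for the cis isomer the two substituents are one axial and one equatorial in each chair.
Chair I (bromo axial, methyl equatorial): E = 2.26 kJ/mol.
Chair II (bromo equatorial, methyl axial): E = 7.36 kJ/mol.
ΔE = 7.36 − 2.26 = 5.10 kJ/mol; chair I is more stable.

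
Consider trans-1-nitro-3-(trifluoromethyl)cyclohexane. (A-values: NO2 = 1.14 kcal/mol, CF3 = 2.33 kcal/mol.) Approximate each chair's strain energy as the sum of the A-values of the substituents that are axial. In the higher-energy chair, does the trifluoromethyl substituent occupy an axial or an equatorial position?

axial

C1 and C3 have the same parity, so for the trans isomer the two substituents are one axial and one equatorial in each chair.
Chair I (nitro axial, trifluoromethyl equatorial): E = 1.14 kcal/mol.
Chair II (nitro equatorial, trifluoromethyl axial): E = 2.33 kcal/mol.
Chair II is the less stable (higher-energy) conformer, and in that chair the trifluoromethyl group is axial.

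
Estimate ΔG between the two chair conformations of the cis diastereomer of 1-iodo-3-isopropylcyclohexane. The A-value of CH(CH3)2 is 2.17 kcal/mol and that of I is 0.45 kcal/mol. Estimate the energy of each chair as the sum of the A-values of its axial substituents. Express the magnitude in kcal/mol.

C1 and C3 have the same parity, so for the cis isomer the two substituents are e,e in one chair and a,a in the other.
Chair I (isopropyl axial, iodo axial): E = 2.62 kcal/mol.
Chair II (isopropyl equatorial, iodo equatorial): E = 0.00 kcal/mol.
ΔE = 2.62 − 0.00 = 2.62 kcal/mol; chair II is more stable.

2.62 kcal/mol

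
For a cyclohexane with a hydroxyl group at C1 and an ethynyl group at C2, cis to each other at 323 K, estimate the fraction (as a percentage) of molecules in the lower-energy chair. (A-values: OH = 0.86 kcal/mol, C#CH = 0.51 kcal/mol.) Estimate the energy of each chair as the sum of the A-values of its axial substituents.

C1 and C2 have opposite parity, so for the cis isomer the two substituents are one axial and one equatorial in each chair.
Chair I (hydroxyl axial, ethynyl equatorial): E = 0.86 kcal/mol; chair II (hydroxyl equatorial, ethynyl axial): E = 0.51 kcal/mol.
ΔG = 0.35 kcal/mol between the two chairs.
K = exp(ΔG/RT) with R = 1.987×10⁻³ kcal mol⁻¹ K⁻¹ and T = 323 K gives K ≈ 1.73.
Fraction in the lower-energy chair = K/(K+1) = 63.3%.

63.3%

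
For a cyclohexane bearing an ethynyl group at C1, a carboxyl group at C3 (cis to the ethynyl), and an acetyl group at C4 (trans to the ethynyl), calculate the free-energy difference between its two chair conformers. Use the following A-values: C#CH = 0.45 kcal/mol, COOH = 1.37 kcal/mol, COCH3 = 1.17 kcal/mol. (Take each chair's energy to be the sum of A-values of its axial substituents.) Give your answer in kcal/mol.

2.99 kcal/mol

Chair I (ethynyl axial, carboxyl axial, acetyl axial): E = 2.99 kcal/mol.
Chair II (ethynyl equatorial, carboxyl equatorial, acetyl equatorial): E = 0.00 kcal/mol.
ΔE = 2.99 − 0.00 = 2.99 kcal/mol; chair II is more stable.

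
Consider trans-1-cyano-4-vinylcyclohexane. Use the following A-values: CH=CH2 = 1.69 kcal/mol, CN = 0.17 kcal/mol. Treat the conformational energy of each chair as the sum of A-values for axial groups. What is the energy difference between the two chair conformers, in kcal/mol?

1.86 kcal/mol

C1 and C4 have opposite parity, so for the trans isomer the two substituents are e,e in one chair and a,a in the other.
Chair I (vinyl axial, cyano axial): E = 1.86 kcal/mol.
Chair II (vinyl equatorial, cyano equatorial): E = 0.00 kcal/mol.
ΔE = 1.86 − 0.00 = 1.86 kcal/mol; chair II is more stable.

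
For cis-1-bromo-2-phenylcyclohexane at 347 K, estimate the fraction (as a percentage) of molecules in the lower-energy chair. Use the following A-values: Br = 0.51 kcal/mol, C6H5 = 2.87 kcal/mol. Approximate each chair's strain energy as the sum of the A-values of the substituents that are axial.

C1 and C2 have opposite parity, so for the cis isomer the two substituents are one axial and one equatorial in each chair.
Chair I (bromo axial, phenyl equatorial): E = 0.51 kcal/mol; chair II (bromo equatorial, phenyl axial): E = 2.87 kcal/mol.
ΔG = 2.36 kcal/mol between the two chairs.
K = exp(ΔG/RT) with R = 1.987×10⁻³ kcal mol⁻¹ K⁻¹ and T = 347 K gives K ≈ 30.7.
Fraction in the lower-energy chair = K/(K+1) = 96.8%.

96.8%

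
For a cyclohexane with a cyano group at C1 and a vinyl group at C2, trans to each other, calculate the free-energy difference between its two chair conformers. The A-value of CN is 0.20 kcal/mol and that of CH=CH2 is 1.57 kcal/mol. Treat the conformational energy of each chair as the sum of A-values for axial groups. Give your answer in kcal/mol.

C1 and C2 have opposite parity, so for the trans isomer the two substituents are e,e in one chair and a,a in the other.
Chair I (cyano axial, vinyl axial): E = 1.77 kcal/mol.
Chair II (cyano equatorial, vinyl equatorial): E = 0.00 kcal/mol.
ΔE = 1.77 − 0.00 = 1.77 kcal/mol; chair II is more stable.

1.77 kcal/mol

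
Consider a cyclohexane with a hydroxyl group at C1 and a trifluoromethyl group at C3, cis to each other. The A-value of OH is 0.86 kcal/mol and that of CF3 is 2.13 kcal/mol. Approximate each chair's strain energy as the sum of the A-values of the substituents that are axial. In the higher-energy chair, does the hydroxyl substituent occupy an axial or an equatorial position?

axial

C1 and C3 have the same parity, so for the cis isomer the two substituents are e,e in one chair and a,a in the other.
Chair I (hydroxyl axial, trifluoromethyl axial): E = 2.99 kcal/mol.
Chair II (hydroxyl equatorial, trifluoromethyl equatorial): E = 0.00 kcal/mol.
Chair I is the less stable (higher-energy) conformer, and in that chair the hydroxyl group is axial.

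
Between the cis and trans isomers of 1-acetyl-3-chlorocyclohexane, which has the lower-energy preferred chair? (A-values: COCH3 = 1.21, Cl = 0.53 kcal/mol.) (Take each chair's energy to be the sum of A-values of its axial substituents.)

cis

At 1,3 positions (parity same): cis → (e,e or a,a); trans → (a,e or e,a).
Best chair for cis: E = 0.00 kcal/mol; best chair for trans: E = 0.53 kcal/mol.
The cis isomer is lower by 0.53 kcal/mol.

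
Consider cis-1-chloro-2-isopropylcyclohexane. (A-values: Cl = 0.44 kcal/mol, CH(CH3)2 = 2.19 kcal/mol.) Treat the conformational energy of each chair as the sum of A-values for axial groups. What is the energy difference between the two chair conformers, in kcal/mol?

C1 and C2 have opposite parity, so for the cis isomer the two substituents are one axial and one equatorial in each chair.
Chair I (chloro axial, isopropyl equatorial): E = 0.44 kcal/mol.
Chair II (chloro equatorial, isopropyl axial): E = 2.19 kcal/mol.
ΔE = 2.19 − 0.44 = 1.75 kcal/mol; chair I is more stable.

1.75 kcal/mol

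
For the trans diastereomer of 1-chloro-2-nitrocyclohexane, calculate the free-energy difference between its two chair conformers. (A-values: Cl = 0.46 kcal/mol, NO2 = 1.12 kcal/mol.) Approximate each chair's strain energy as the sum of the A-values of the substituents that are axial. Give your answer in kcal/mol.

1.58 kcal/mol

C1 and C2 have opposite parity, so for the trans isomer the two substituents are e,e in one chair and a,a in the other.
Chair I (chloro axial, nitro axial): E = 1.58 kcal/mol.
Chair II (chloro equatorial, nitro equatorial): E = 0.00 kcal/mol.
ΔE = 1.58 − 0.00 = 1.58 kcal/mol; chair II is more stable.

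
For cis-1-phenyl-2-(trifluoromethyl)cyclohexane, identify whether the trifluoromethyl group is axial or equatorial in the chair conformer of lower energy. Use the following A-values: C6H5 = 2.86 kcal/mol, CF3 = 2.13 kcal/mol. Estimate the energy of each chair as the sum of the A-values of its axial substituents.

C1 and C2 have opposite parity, so for the cis isomer the two substituents are one axial and one equatorial in each chair.
Chair I (phenyl axial, trifluoromethyl equatorial): E = 2.86 kcal/mol.
Chair II (phenyl equatorial, trifluoromethyl axial): E = 2.13 kcal/mol.
Chair II is the more stable (lower-energy) conformer, and in that chair the trifluoromethyl group is axial.

axial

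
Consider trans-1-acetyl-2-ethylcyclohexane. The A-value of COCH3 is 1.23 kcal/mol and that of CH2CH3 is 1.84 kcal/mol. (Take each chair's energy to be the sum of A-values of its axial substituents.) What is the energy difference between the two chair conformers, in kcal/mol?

C1 and C2 have opposite parity, so for the trans isomer the two substituents are e,e in one chair and a,a in the other.
Chair I (acetyl axial, ethyl axial): E = 3.07 kcal/mol.
Chair II (acetyl equatorial, ethyl equatorial): E = 0.00 kcal/mol.
ΔE = 3.07 − 0.00 = 3.07 kcal/mol; chair II is more stable.

3.07 kcal/mol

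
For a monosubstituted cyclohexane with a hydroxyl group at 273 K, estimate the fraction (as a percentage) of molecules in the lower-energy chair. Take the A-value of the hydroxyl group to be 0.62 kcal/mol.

One chair has the hydroxyl group axial (E = 0.62 kcal/mol) and the other has it equatorial (E = 0).
ΔG = 0.62 kcal/mol between the two chairs.
K = exp(ΔG/RT) with R = 1.987×10⁻³ kcal mol⁻¹ K⁻¹ and T = 273 K gives K ≈ 3.14.
Fraction in the lower-energy chair = K/(K+1) = 75.8%.

75.8%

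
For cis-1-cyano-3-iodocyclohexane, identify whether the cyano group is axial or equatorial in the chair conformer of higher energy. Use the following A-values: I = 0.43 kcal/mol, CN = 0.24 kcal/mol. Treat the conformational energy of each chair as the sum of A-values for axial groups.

C1 and C3 have the same parity, so for the cis isomer the two substituents are e,e in one chair and a,a in the other.
Chair I (iodo axial, cyano axial): E = 0.67 kcal/mol.
Chair II (iodo equatorial, cyano equatorial): E = 0.00 kcal/mol.
Chair I is the less stable (higher-energy) conformer, and in that chair the cyano group is axial.

axial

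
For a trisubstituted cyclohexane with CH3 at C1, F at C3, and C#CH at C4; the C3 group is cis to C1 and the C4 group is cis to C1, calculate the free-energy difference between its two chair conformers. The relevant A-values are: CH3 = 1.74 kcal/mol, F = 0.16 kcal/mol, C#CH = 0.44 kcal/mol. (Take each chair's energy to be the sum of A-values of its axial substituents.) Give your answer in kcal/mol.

Chair I (methyl axial, fluoro axial, ethynyl equatorial): E = 1.90 kcal/mol.
Chair II (methyl equatorial, fluoro equatorial, ethynyl axial): E = 0.44 kcal/mol.
ΔE = 1.90 − 0.44 = 1.46 kcal/mol; chair II is more stable.

1.46 kcal/mol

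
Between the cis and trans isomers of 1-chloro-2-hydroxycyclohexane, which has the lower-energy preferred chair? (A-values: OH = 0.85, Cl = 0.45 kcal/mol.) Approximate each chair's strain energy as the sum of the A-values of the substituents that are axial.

At 1,2 positions (parity opposite): cis → (a,e or e,a); trans → (e,e or a,a).
Best chair for cis: E = 0.45 kcal/mol; best chair for trans: E = 0.00 kcal/mol.
The trans isomer is lower by 0.45 kcal/mol.

trans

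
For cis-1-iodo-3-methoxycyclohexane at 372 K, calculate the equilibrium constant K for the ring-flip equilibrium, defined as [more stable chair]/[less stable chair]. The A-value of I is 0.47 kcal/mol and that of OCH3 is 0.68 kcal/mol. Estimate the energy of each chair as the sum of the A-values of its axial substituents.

C1 and C3 have the same parity, so for the cis isomer the two substituents are e,e in one chair and a,a in the other.
Chair I (iodo axial, methoxy axial): E = 1.15 kcal/mol; chair II (iodo equatorial, methoxy equatorial): E = 0.00 kcal/mol.
ΔG = 1.15 kcal/mol between the two chairs.
K = exp(ΔG/RT) with R = 1.987×10⁻³ kcal mol⁻¹ K⁻¹ and T = 372 K gives K ≈ 4.74.

K ≈ 4.74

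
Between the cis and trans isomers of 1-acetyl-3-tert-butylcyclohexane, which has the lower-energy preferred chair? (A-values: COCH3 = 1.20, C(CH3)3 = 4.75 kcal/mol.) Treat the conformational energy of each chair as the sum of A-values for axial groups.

cis

At 1,3 positions (parity same): cis → (e,e or a,a); trans → (a,e or e,a).
Best chair for cis: E = 0.00 kcal/mol; best chair for trans: E = 1.20 kcal/mol.
The cis isomer is lower by 1.20 kcal/mol.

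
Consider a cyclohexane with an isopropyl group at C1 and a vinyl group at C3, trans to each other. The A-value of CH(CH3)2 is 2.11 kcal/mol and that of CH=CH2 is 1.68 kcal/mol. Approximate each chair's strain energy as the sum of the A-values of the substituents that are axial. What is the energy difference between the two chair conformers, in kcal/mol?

C1 and C3 have the same parity, so for the trans isomer the two substituents are one axial and one equatorial in each chair.
Chair I (isopropyl axial, vinyl equatorial): E = 2.11 kcal/mol.
Chair II (isopropyl equatorial, vinyl axial): E = 1.68 kcal/mol.
ΔE = 2.11 − 1.68 = 0.43 kcal/mol; chair II is more stable.

0.43 kcal/mol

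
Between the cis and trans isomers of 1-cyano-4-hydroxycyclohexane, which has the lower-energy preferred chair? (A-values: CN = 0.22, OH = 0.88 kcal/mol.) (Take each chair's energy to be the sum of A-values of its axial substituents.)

At 1,4 positions (parity opposite): cis → (a,e or e,a); trans → (e,e or a,a).
Best chair for cis: E = 0.22 kcal/mol; best chair for trans: E = 0.00 kcal/mol.
The trans isomer is lower by 0.22 kcal/mol.

trans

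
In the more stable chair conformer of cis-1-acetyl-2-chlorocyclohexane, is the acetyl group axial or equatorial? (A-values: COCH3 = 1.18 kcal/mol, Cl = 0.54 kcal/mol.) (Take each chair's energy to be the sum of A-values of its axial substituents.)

equatorial

C1 and C2 have opposite parity, so for the cis isomer the two substituents are one axial and one equatorial in each chair.
Chair I (acetyl axial, chloro equatorial): E = 1.18 kcal/mol.
Chair II (acetyl equatorial, chloro axial): E = 0.54 kcal/mol.
Chair II is the more stable (lower-energy) conformer, and in that chair the acetyl group is equatorial.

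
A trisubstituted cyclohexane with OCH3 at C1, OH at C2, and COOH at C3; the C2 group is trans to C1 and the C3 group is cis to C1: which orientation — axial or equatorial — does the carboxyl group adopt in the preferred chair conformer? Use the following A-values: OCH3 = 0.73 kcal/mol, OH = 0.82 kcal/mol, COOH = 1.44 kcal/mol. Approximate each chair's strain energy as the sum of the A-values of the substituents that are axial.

equatorial

Chair I (methoxy axial, hydroxyl axial, carboxyl axial): E = 2.99 kcal/mol.
Chair II (methoxy equatorial, hydroxyl equatorial, carboxyl equatorial): E = 0.00 kcal/mol.
Chair II is the more stable (lower-energy) conformer, and in that chair the carboxyl group is equatorial.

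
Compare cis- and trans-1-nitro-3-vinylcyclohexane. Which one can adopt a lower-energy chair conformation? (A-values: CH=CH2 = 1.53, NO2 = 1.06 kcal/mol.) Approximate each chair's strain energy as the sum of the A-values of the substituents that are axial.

cis

At 1,3 positions (parity same): cis → (e,e or a,a); trans → (a,e or e,a).
Best chair for cis: E = 0.00 kcal/mol; best chair for trans: E = 1.06 kcal/mol.
The cis isomer is lower by 1.06 kcal/mol.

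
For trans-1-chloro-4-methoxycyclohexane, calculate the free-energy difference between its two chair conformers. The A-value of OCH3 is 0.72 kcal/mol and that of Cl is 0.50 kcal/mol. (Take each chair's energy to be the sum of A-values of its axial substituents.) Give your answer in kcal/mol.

C1 and C4 have opposite parity, so for the trans isomer the two substituents are e,e in one chair and a,a in the other.
Chair I (methoxy axial, chloro axial): E = 1.22 kcal/mol.
Chair II (methoxy equatorial, chloro equatorial): E = 0.00 kcal/mol.
ΔE = 1.22 − 0.00 = 1.22 kcal/mol; chair II is more stable.

1.22 kcal/mol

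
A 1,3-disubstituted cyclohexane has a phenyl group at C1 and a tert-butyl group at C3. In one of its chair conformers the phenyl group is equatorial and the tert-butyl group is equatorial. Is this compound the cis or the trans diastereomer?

cis

C1 and C3 have the same parity, so their axial bonds point in the same direction.
With same-parity carbons, two substituents on the same face are both axial or both equatorial; opposite faces give one of each.
Here the groups are equatorial/equatorial → same face → cis.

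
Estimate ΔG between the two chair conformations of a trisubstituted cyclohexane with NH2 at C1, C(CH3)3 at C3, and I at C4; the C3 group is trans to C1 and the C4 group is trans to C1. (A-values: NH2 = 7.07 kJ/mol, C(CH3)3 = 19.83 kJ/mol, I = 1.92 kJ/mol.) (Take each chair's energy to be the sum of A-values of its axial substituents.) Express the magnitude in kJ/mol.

10.84 kJ/mol

Chair I (amino axial, tert-butyl equatorial, iodo axial): E = 8.99 kJ/mol.
Chair II (amino equatorial, tert-butyl axial, iodo equatorial): E = 19.83 kJ/mol.
ΔE = 19.83 − 8.99 = 10.84 kJ/mol; chair I is more stable.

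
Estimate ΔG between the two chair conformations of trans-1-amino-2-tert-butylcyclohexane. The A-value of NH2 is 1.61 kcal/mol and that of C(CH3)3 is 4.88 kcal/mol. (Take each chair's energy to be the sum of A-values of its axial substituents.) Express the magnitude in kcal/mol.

C1 and C2 have opposite parity, so for the trans isomer the two substituents are e,e in one chair and a,a in the other.
Chair I (amino axial, tert-butyl axial): E = 6.49 kcal/mol.
Chair II (amino equatorial, tert-butyl equatorial): E = 0.00 kcal/mol.
ΔE = 6.49 − 0.00 = 6.49 kcal/mol; chair II is more stable.

6.49 kcal/mol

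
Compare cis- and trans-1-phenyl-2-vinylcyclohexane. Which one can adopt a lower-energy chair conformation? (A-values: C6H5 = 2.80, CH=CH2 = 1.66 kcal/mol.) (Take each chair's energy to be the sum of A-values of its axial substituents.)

trans

At 1,2 positions (parity opposite): cis → (a,e or e,a); trans → (e,e or a,a).
Best chair for cis: E = 1.66 kcal/mol; best chair for trans: E = 0.00 kcal/mol.
The trans isomer is lower by 1.66 kcal/mol.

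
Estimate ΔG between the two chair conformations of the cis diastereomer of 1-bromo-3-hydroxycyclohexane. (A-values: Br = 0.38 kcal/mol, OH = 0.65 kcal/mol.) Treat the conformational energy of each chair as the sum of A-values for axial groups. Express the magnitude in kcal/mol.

C1 and C3 have the same parity, so for the cis isomer the two substituents are e,e in one chair and a,a in the other.
Chair I (bromo axial, hydroxyl axial): E = 1.03 kcal/mol.
Chair II (bromo equatorial, hydroxyl equatorial): E = 0.00 kcal/mol.
ΔE = 1.03 − 0.00 = 1.03 kcal/mol; chair II is more stable.

1.03 kcal/mol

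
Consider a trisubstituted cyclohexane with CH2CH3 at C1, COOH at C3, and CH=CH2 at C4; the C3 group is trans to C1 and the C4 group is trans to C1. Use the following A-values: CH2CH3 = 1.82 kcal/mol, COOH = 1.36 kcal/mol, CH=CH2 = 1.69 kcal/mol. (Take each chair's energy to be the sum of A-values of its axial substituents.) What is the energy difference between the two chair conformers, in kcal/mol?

Chair I (ethyl axial, carboxyl equatorial, vinyl axial): E = 3.51 kcal/mol.
Chair II (ethyl equatorial, carboxyl axial, vinyl equatorial): E = 1.36 kcal/mol.
ΔE = 3.51 − 1.36 = 2.15 kcal/mol; chair II is more stable.

2.15 kcal/mol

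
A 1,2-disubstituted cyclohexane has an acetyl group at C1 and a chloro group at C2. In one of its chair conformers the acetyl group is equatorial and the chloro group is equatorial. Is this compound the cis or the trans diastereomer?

C1 and C2 have opposite parity, so their axial bonds point in opposite directions.
With opposite-parity carbons, two substituents on the same face are one axial and one equatorial; opposite faces give both axial or both equatorial.
Here the groups are equatorial/equatorial → opposite face → trans.

trans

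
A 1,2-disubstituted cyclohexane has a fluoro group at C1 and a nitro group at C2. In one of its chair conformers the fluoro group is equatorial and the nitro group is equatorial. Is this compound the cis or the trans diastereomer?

C1 and C2 have opposite parity, so their axial bonds point in opposite directions.
With opposite-parity carbons, two substituents on the same face are one axial and one equatorial; opposite faces give both axial or both equatorial.
Here the groups are equatorial/equatorial → opposite face → trans.

trans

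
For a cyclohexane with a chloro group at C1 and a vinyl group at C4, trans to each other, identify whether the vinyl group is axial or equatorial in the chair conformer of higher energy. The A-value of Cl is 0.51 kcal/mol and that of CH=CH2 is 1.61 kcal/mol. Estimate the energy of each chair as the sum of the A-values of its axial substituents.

axial

C1 and C4 have opposite parity, so for the trans isomer the two substituents are e,e in one chair and a,a in the other.
Chair I (chloro axial, vinyl axial): E = 2.12 kcal/mol.
Chair II (chloro equatorial, vinyl equatorial): E = 0.00 kcal/mol.
Chair I is the less stable (higher-energy) conformer, and in that chair the vinyl group is axial.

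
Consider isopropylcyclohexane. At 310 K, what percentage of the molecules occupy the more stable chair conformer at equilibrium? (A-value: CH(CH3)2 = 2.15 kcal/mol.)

97.0%

One chair has the isopropyl group axial (E = 2.15 kcal/mol) and the other has it equatorial (E = 0).
ΔG = 2.15 kcal/mol between the two chairs.
K = exp(ΔG/RT) with R = 1.987×10⁻³ kcal mol⁻¹ K⁻¹ and T = 310 K gives K ≈ 32.8.
Fraction in the lower-energy chair = K/(K+1) = 97.0%.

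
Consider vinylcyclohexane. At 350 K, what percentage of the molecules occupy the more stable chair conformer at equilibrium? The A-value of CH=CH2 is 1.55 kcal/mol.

One chair has the vinyl group axial (E = 1.55 kcal/mol) and the other has it equatorial (E = 0).
ΔG = 1.55 kcal/mol between the two chairs.
K = exp(ΔG/RT) with R = 1.987×10⁻³ kcal mol⁻¹ K⁻¹ and T = 350 K gives K ≈ 9.29.
Fraction in the lower-energy chair = K/(K+1) = 90.3%.

90.3%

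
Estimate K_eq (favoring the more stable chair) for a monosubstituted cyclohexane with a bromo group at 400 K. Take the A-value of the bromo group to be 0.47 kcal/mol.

K ≈ 1.81

One chair has the bromo group axial (E = 0.47 kcal/mol) and the other has it equatorial (E = 0).
ΔG = 0.47 kcal/mol between the two chairs.
K = exp(ΔG/RT) with R = 1.987×10⁻³ kcal mol⁻¹ K⁻¹ and T = 400 K gives K ≈ 1.81.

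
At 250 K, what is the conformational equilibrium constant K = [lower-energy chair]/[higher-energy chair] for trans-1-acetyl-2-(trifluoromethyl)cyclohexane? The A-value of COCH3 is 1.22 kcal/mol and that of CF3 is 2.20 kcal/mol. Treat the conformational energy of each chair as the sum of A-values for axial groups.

C1 and C2 have opposite parity, so for the trans isomer the two substituents are e,e in one chair and a,a in the other.
Chair I (acetyl axial, trifluoromethyl axial): E = 3.42 kcal/mol; chair II (acetyl equatorial, trifluoromethyl equatorial): E = 0.00 kcal/mol.
ΔG = 3.42 kcal/mol between the two chairs.
K = exp(ΔG/RT) with R = 1.987×10⁻³ kcal mol⁻¹ K⁻¹ and T = 250 K gives K ≈ 977.

K ≈ 977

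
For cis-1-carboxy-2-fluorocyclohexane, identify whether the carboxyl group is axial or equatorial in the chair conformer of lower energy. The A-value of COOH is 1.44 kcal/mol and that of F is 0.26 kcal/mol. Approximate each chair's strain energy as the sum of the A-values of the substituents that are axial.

equatorial

C1 and C2 have opposite parity, so for the cis isomer the two substituents are one axial and one equatorial in each chair.
Chair I (carboxyl axial, fluoro equatorial): E = 1.44 kcal/mol.
Chair II (carboxyl equatorial, fluoro axial): E = 0.26 kcal/mol.
Chair II is the more stable (lower-energy) conformer, and in that chair the carboxyl group is equatorial.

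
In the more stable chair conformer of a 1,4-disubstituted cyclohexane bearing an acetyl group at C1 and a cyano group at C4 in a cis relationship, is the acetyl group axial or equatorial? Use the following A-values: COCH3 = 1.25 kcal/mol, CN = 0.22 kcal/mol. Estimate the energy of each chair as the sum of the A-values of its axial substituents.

equatorial

C1 and C4 have opposite parity, so for the cis isomer the two substituents are one axial and one equatorial in each chair.
Chair I (acetyl axial, cyano equatorial): E = 1.25 kcal/mol.
Chair II (acetyl equatorial, cyano axial): E = 0.22 kcal/mol.
Chair II is the more stable (lower-energy) conformer, and in that chair the acetyl group is equatorial.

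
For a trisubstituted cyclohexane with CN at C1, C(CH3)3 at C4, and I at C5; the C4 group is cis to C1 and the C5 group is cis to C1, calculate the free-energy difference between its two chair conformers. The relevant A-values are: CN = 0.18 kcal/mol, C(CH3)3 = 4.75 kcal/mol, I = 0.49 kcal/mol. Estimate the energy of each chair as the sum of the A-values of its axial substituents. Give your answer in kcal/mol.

Chair I (cyano axial, tert-butyl equatorial, iodo axial): E = 0.67 kcal/mol.
Chair II (cyano equatorial, tert-butyl axial, iodo equatorial): E = 4.75 kcal/mol.
ΔE = 4.75 − 0.67 = 4.08 kcal/mol; chair I is more stable.

4.08 kcal/mol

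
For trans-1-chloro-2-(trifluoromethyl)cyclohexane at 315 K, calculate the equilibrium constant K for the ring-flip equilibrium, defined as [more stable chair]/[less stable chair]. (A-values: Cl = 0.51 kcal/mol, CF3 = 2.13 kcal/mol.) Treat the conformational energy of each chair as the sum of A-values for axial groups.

K ≈ 67.9

C1 and C2 have opposite parity, so for the trans isomer the two substituents are e,e in one chair and a,a in the other.
Chair I (chloro axial, trifluoromethyl axial): E = 2.64 kcal/mol; chair II (chloro equatorial, trifluoromethyl equatorial): E = 0.00 kcal/mol.
ΔG = 2.64 kcal/mol between the two chairs.
K = exp(ΔG/RT) with R = 1.987×10⁻³ kcal mol⁻¹ K⁻¹ and T = 315 K gives K ≈ 67.9.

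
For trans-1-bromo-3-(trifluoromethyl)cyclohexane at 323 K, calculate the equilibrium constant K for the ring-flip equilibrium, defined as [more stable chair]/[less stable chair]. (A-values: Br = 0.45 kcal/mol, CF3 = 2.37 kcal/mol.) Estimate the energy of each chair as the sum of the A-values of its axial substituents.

C1 and C3 have the same parity, so for the trans isomer the two substituents are one axial and one equatorial in each chair.
Chair I (bromo axial, trifluoromethyl equatorial): E = 0.45 kcal/mol; chair II (bromo equatorial, trifluoromethyl axial): E = 2.37 kcal/mol.
ΔG = 1.92 kcal/mol between the two chairs.
K = exp(ΔG/RT) with R = 1.987×10⁻³ kcal mol⁻¹ K⁻¹ and T = 323 K gives K ≈ 19.9.

K ≈ 19.9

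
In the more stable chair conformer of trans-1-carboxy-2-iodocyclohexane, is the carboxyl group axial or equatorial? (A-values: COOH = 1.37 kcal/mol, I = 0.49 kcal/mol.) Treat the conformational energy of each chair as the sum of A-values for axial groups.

equatorial

C1 and C2 have opposite parity, so for the trans isomer the two substituents are e,e in one chair and a,a in the other.
Chair I (carboxyl axial, iodo axial): E = 1.86 kcal/mol.
Chair II (carboxyl equatorial, iodo equatorial): E = 0.00 kcal/mol.
Chair II is the more stable (lower-energy) conformer, and in that chair the carboxyl group is equatorial.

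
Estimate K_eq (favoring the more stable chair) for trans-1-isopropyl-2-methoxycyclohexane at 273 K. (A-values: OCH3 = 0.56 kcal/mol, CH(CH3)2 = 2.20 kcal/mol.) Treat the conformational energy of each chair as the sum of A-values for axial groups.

C1 and C2 have opposite parity, so for the trans isomer the two substituents are e,e in one chair and a,a in the other.
Chair I (methoxy axial, isopropyl axial): E = 2.76 kcal/mol; chair II (methoxy equatorial, isopropyl equatorial): E = 0.00 kcal/mol.
ΔG = 2.76 kcal/mol between the two chairs.
K = exp(ΔG/RT) with R = 1.987×10⁻³ kcal mol⁻¹ K⁻¹ and T = 273 K gives K ≈ 162.

K ≈ 162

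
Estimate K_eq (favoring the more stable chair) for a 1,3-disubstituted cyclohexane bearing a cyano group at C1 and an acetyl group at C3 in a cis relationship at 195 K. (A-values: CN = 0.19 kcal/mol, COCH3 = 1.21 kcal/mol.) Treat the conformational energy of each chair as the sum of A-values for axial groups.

K ≈ 37.1

C1 and C3 have the same parity, so for the cis isomer the two substituents are e,e in one chair and a,a in the other.
Chair I (cyano axial, acetyl axial): E = 1.40 kcal/mol; chair II (cyano equatorial, acetyl equatorial): E = 0.00 kcal/mol.
ΔG = 1.40 kcal/mol between the two chairs.
K = exp(ΔG/RT) with R = 1.987×10⁻³ kcal mol⁻¹ K⁻¹ and T = 195 K gives K ≈ 37.1.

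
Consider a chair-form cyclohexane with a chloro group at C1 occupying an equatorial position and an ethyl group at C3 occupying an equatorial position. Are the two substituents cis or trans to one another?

C1 and C3 have the same parity, so their axial bonds point in the same direction.
With same-parity carbons, two substituents on the same face are both axial or both equatorial; opposite faces give one of each.
Here the groups are equatorial/equatorial → same face → cis.

cis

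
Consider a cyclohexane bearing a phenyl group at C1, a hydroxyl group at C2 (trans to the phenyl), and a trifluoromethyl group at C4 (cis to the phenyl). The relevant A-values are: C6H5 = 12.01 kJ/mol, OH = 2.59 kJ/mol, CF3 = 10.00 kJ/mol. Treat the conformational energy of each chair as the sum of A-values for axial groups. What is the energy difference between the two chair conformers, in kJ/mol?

Chair I (phenyl axial, hydroxyl axial, trifluoromethyl equatorial): E = 14.60 kJ/mol.
Chair II (phenyl equatorial, hydroxyl equatorial, trifluoromethyl axial): E = 10.00 kJ/mol.
ΔE = 14.60 − 10.00 = 4.60 kJ/mol; chair II is more stable.

4.60 kJ/mol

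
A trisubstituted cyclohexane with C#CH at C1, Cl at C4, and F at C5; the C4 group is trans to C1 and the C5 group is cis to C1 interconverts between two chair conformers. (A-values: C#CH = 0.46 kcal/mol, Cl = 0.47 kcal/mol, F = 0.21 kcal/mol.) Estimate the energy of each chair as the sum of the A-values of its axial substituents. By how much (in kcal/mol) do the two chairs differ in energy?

Chair I (ethynyl axial, chloro axial, fluoro axial): E = 1.14 kcal/mol.
Chair II (ethynyl equatorial, chloro equatorial, fluoro equatorial): E = 0.00 kcal/mol.
ΔE = 1.14 − 0.00 = 1.14 kcal/mol; chair II is more stable.

1.14 kcal/mol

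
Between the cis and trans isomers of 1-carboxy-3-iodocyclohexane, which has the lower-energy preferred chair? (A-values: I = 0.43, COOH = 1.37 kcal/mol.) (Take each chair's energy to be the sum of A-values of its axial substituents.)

cis

At 1,3 positions (parity same): cis → (e,e or a,a); trans → (a,e or e,a).
Best chair for cis: E = 0.00 kcal/mol; best chair for trans: E = 0.43 kcal/mol.
The cis isomer is lower by 0.43 kcal/mol.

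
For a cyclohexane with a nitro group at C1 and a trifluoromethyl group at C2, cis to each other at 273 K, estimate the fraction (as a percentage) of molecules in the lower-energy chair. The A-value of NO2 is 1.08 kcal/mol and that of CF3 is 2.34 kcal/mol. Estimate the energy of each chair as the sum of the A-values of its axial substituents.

C1 and C2 have opposite parity, so for the cis isomer the two substituents are one axial and one equatorial in each chair.
Chair I (nitro axial, trifluoromethyl equatorial): E = 1.08 kcal/mol; chair II (nitro equatorial, trifluoromethyl axial): E = 2.34 kcal/mol.
ΔG = 1.26 kcal/mol between the two chairs.
K = exp(ΔG/RT) with R = 1.987×10⁻³ kcal mol⁻¹ K⁻¹ and T = 273 K gives K ≈ 10.2.
Fraction in the lower-energy chair = K/(K+1) = 91.1%.

91.1%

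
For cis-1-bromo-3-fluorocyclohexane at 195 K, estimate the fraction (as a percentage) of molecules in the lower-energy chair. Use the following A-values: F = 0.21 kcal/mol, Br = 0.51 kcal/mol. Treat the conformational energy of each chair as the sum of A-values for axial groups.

C1 and C3 have the same parity, so for the cis isomer the two substituents are e,e in one chair and a,a in the other.
Chair I (fluoro axial, bromo axial): E = 0.72 kcal/mol; chair II (fluoro equatorial, bromo equatorial): E = 0.00 kcal/mol.
ΔG = 0.72 kcal/mol between the two chairs.
K = exp(ΔG/RT) with R = 1.987×10⁻³ kcal mol⁻¹ K⁻¹ and T = 195 K gives K ≈ 6.41.
Fraction in the lower-energy chair = K/(K+1) = 86.5%.

86.5%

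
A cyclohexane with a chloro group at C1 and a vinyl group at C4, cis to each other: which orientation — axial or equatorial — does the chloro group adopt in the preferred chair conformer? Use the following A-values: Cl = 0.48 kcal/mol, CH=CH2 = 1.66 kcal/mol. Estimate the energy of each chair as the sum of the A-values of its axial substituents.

C1 and C4 have opposite parity, so for the cis isomer the two substituents are one axial and one equatorial in each chair.
Chair I (chloro axial, vinyl equatorial): E = 0.48 kcal/mol.
Chair II (chloro equatorial, vinyl axial): E = 1.66 kcal/mol.
Chair I is the more stable (lower-energy) conformer, and in that chair the chloro group is axial.

axial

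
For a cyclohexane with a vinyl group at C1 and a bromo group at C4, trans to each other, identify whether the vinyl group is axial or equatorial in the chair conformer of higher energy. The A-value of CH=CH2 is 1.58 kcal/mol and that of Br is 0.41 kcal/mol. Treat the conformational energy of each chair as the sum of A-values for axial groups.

axial

C1 and C4 have opposite parity, so for the trans isomer the two substituents are e,e in one chair and a,a in the other.
Chair I (vinyl axial, bromo axial): E = 1.99 kcal/mol.
Chair II (vinyl equatorial, bromo equatorial): E = 0.00 kcal/mol.
Chair I is the less stable (higher-energy) conformer, and in that chair the vinyl group is axial.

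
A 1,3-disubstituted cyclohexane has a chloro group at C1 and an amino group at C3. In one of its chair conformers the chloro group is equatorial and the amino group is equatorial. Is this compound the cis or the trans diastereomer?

C1 and C3 have the same parity, so their axial bonds point in the same direction.
With same-parity carbons, two substituents on the same face are both axial or both equatorial; opposite faces give one of each.
Here the groups are equatorial/equatorial → same face → cis.

cis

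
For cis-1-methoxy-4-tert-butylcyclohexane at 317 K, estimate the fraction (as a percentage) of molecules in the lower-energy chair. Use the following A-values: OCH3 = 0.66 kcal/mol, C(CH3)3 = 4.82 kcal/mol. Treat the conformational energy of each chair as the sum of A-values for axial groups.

C1 and C4 have opposite parity, so for the cis isomer the two substituents are one axial and one equatorial in each chair.
Chair I (methoxy axial, tert-butyl equatorial): E = 0.66 kcal/mol; chair II (methoxy equatorial, tert-butyl axial): E = 4.82 kcal/mol.
ΔG = 4.16 kcal/mol between the two chairs.
K = exp(ΔG/RT) with R = 1.987×10⁻³ kcal mol⁻¹ K⁻¹ and T = 317 K gives K ≈ 738.
Fraction in the lower-energy chair = K/(K+1) = 99.9%.

99.9%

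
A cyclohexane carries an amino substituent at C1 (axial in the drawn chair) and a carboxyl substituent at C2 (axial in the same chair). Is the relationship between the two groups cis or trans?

C1 and C2 have opposite parity, so their axial bonds point in opposite directions.
With opposite-parity carbons, two substituents on the same face are one axial and one equatorial; opposite faces give both axial or both equatorial.
Here the groups are axial/axial → opposite face → trans.

trans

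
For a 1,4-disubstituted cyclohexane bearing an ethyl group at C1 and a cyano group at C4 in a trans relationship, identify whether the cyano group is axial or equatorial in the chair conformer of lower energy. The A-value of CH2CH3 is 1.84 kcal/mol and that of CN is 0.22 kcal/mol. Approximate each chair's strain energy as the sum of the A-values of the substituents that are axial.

equatorial

C1 and C4 have opposite parity, so for the trans isomer the two substituents are e,e in one chair and a,a in the other.
Chair I (ethyl axial, cyano axial): E = 2.06 kcal/mol.
Chair II (ethyl equatorial, cyano equatorial): E = 0.00 kcal/mol.
Chair II is the more stable (lower-energy) conformer, and in that chair the cyano group is equatorial.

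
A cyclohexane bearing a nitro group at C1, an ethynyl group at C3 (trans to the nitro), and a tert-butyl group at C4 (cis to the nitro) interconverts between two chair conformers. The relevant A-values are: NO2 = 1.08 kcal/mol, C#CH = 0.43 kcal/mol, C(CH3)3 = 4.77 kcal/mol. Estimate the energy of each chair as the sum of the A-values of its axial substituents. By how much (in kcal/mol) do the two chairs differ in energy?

Chair I (nitro axial, ethynyl equatorial, tert-butyl equatorial): E = 1.08 kcal/mol.
Chair II (nitro equatorial, ethynyl axial, tert-butyl axial): E = 5.20 kcal/mol.
ΔE = 5.20 − 1.08 = 4.12 kcal/mol; chair I is more stable.

4.12 kcal/mol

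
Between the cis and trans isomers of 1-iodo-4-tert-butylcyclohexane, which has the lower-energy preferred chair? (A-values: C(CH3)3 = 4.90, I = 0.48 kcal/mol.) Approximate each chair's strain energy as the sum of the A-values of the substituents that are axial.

trans

At 1,4 positions (parity opposite): cis → (a,e or e,a); trans → (e,e or a,a).
Best chair for cis: E = 0.48 kcal/mol; best chair for trans: E = 0.00 kcal/mol.
The trans isomer is lower by 0.48 kcal/mol.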